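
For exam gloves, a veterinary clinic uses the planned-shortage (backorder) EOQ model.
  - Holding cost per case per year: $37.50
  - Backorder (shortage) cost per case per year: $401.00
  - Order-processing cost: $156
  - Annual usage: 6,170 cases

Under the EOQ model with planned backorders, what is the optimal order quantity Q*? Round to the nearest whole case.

Q* = √(2DS/H) · √((H + b)/b)
   = √(2 × 6,170 × 156 / 37.5) · √((37.5 + 401) / 401)
   = 226.571 × 1.0457 ≈ 236.93

237 cases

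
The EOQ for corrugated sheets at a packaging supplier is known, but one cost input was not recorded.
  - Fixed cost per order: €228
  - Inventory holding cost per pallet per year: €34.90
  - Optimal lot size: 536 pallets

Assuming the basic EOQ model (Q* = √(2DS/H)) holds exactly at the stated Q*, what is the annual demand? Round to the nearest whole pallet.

21,988 pallets per year

Since Q* = (2DS/H)^½, squaring gives Q*²·H = 2DS.
D = Q²H / (2S) = 536² × 34.9 / (2 × 228) = 21,988.22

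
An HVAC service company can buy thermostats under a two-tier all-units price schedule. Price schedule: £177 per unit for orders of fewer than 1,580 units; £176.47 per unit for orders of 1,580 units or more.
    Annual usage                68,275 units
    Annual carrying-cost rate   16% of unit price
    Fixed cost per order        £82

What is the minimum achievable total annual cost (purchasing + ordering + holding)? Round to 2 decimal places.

£12,074,338.44

H₁ = 16%×£177 = £28.3200;  H₂ = 16%×£176.47 = £28.2352
EOQ₁ = √(2×68,275×82/28.3200) = 628.79  (< 1,580, feasible at tier 1)
EOQ₂ = √(2×68,275×82/28.2352) = 629.73  (< 1,580 → use Q = 1,580 at tier-2 price)
TC(tier 1 (EOQ₁), Q≈628.8) = £12,102,482.35
TC(tier 2, Q≈1,580.0) = £12,074,338.44
Minimum at tier 2: £12,074,338.44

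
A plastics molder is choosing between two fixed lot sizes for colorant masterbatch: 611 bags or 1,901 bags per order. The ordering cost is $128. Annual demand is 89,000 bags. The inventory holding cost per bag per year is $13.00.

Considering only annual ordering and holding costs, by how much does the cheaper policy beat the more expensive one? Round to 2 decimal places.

$4,267.21

TC(Q) = (D/Q)S + (Q/2)H
TC(611) = (89,000/611)×128 + (611/2)×13 = $22,616.34
TC(1,901) = (89,000/1,901)×128 + (1,901/2)×13 = $18,349.14
Cheaper: Q = 1,901.  Difference = $4,267.21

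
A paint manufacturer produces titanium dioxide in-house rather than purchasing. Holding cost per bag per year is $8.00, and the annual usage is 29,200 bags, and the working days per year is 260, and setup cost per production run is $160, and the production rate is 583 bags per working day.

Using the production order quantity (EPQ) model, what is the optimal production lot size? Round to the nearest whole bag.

1,203 bags

d = 29,200/260 = 112.3077 bags/day;  effective holding cost H(1 − d/p) = 8·(1 − 112.3077/583) = 6.45890
Q* = √(2DS / H_eff) = √(2·29,200·160 / 6.45890) ≈ 1,202.78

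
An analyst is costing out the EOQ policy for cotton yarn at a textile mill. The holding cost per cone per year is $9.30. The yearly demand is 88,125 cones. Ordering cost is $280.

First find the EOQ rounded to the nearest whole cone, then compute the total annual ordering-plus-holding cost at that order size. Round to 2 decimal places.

$21,423.24

Optimal lot size Q* = (2 × 88,125 × $280 / $9.3)^½ ≈ 2,303.57 → Q = 2,304 cones
Orders/yr = 88,125/2,304 = 38.249; ordering cost = 38.249 × $280 = $10,709.64
Average inventory = 2,304/2 = 1152; holding cost = 1152 × $9.3 = $10,713.60
Total = $10,709.64 + $10,713.60 = $21,423.24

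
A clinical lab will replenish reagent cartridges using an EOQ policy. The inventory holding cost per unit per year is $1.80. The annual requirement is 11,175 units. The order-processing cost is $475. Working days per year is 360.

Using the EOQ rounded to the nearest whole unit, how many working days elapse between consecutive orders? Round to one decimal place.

78.2 days

EOQ = √(2DS/H) = √(2 × 11,175 × 475 / 1.8)
    = √(5,897,916.67) ≈ 2,428.56 → Q = 2,429 units
Days between orders = 360 / (D/Q) = 360 / 4.601 ≈ 78.250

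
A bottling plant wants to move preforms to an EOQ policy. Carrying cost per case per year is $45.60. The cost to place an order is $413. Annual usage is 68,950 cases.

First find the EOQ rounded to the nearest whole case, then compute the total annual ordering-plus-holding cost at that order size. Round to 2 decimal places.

$50,961.20

Optimal lot size Q* = (2 × 68,950 × $413 / $45.6)^½ ≈ 1,117.57 → Q = 1,118 cases
Orders/yr = 68,950/1,118 = 61.673; ordering cost = 61.673 × $413 = $25,470.80
Average inventory = 1,118/2 = 559; holding cost = 559 × $45.6 = $25,490.40
Total = $25,470.80 + $25,490.40 = $50,961.20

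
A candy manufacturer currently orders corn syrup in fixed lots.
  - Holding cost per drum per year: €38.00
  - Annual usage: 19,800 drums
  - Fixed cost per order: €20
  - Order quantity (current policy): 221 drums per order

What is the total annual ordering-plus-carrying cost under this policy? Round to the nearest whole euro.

€5,991

Ordering: D/Q × S = 19,800/221 × €20 = €1,791.86
Holding:  Q/2 × H = 221/2 × €38 = €4,199.00
Total = €1,791.86 + €4,199.00 = €5,990.86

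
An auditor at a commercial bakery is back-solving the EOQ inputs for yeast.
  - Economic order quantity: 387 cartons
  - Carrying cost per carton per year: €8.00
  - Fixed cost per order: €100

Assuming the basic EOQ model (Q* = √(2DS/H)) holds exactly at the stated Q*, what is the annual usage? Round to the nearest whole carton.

5,991 cartons per year

EOQ relation: Q² = 2DS/H, so rearrange for the unknown.
D = Q²H / (2S) = 387² × 8 / (2 × 100) = 5,990.76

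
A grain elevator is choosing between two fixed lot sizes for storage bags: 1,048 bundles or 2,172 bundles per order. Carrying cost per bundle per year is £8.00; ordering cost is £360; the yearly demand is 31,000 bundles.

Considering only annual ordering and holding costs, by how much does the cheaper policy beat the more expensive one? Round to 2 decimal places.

£1,014.73

TC(Q) = (D/Q)S + (Q/2)H
TC(1,048) = (31,000/1,048)×360 + (1,048/2)×8 = £14,840.85
TC(2,172) = (31,000/2,172)×360 + (2,172/2)×8 = £13,826.12
|ΔTC| = |£14,840.85 − £13,826.12| = £1,014.73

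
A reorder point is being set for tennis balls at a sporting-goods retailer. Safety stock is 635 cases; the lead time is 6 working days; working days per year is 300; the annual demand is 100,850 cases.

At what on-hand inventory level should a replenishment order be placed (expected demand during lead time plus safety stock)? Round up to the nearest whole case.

Daily demand d = 100,850 / 300 = 336.167 cases/day
Demand during lead time = 336.167 × 6 = 2,017.00
Reorder point = 2,017.00 + 635 = 2,652.00 → round up

2,652 cases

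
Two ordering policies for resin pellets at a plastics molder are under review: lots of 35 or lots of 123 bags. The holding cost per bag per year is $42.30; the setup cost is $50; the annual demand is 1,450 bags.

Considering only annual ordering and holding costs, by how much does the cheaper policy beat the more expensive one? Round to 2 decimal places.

Annual cost at Q: ordering D·S/Q plus holding Q·H/2.
TC(35) = (1,450/35)×50 + (35/2)×42.3 = $2,811.68
TC(123) = (1,450/123)×50 + (123/2)×42.3 = $3,190.88
Lots of 35 are cheaper by $379.20.

$379.20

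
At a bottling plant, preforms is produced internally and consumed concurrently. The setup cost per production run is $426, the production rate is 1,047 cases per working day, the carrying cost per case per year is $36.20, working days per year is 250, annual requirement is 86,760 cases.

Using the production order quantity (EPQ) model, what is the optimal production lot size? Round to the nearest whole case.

1,748 cases

Daily demand d = 86,760/250 = 347.040; p = 1047; 1 − d/p = 0.66854
EPQ = √(2DS / (H(1 − d/p)))
    = √(2 × 86,760 × 426 / (36.2 × 0.66854)) ≈ 1,747.68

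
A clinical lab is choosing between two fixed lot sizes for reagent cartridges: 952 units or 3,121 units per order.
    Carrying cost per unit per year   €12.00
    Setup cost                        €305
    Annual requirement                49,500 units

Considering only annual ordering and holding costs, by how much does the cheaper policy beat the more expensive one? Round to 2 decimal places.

TC(Q) = (D/Q)S + (Q/2)H
TC(952) = (49,500/952)×305 + (952/2)×12 = €21,570.72
TC(3,121) = (49,500/3,121)×305 + (3,121/2)×12 = €23,563.39
|ΔTC| = |€21,570.72 − €23,563.39| = €1,992.67

€1,992.67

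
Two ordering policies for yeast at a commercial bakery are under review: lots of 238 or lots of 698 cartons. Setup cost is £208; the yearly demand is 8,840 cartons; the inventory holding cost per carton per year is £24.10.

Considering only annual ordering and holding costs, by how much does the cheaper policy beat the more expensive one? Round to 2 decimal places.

£451.56

TC(Q) = (D/Q)S + (Q/2)H
TC(238) = (8,840/238)×208 + (238/2)×24.1 = £10,593.61
TC(698) = (8,840/698)×208 + (698/2)×24.1 = £11,045.17
|ΔTC| = |£10,593.61 − £11,045.17| = £451.56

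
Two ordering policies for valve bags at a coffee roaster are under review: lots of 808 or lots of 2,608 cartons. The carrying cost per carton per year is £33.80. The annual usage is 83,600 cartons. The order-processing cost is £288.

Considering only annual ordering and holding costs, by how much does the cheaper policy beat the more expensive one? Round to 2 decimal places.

£9,853.88

Annual cost at Q: ordering D·S/Q plus holding Q·H/2.
TC(808) = (83,600/808)×288 + (808/2)×33.8 = £43,453.22
TC(2,608) = (83,600/2,608)×288 + (2,608/2)×33.8 = £53,307.10
Cheaper: Q = 808.  Difference = £9,853.88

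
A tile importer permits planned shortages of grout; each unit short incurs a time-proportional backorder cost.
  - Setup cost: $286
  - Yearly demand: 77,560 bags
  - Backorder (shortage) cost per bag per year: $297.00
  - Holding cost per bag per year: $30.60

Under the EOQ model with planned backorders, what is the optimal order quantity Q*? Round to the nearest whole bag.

1,265 bags

Basic EOQ = √(2·77,560·286/30.6) = 1,204.082
Backorder adjustment √((H+b)/b) = √((30.6+297)/297) = 1.0503
Q* = 1,204.082 × 1.0503 ≈ 1,264.59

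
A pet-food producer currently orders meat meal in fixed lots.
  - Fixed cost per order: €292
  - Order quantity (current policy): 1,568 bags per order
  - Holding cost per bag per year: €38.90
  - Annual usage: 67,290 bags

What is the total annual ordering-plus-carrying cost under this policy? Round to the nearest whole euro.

€43,029

Ordering: D/Q × S = 67,290/1,568 × €292 = €12,531.05
Holding:  Q/2 × H = 1,568/2 × €38.9 = €30,497.60
Total = €12,531.05 + €30,497.60 = €43,028.65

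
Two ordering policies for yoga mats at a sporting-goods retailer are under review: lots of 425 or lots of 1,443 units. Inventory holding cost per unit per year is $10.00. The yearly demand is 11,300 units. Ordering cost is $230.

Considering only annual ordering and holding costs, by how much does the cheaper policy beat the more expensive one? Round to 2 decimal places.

$775.81

TC(Q) = (D/Q)S + (Q/2)H
TC(425) = (11,300/425)×230 + (425/2)×10 = $8,240.29
TC(1,443) = (11,300/1,443)×230 + (1,443/2)×10 = $9,016.11
Lots of 425 are cheaper by $775.81.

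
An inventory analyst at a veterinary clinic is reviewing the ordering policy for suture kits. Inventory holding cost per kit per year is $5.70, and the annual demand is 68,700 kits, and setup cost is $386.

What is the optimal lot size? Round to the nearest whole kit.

2DS/H = 2·68,700·386/5.7 = 9,304,631.58
EOQ = √9,304,631.58 ≈ 3,050.35

3,050 kits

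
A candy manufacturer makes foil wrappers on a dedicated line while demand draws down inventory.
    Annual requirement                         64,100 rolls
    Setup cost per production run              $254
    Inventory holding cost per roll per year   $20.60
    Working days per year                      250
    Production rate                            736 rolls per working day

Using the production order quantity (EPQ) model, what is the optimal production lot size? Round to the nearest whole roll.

d = 64,100/250 = 256.4000 rolls/day;  effective holding cost H(1 − d/p) = 20.6·(1 − 256.4000/736) = 13.42359
Q* = √(2DS / H_eff) = √(2·64,100·254 / 13.42359) ≈ 1,557.49

1,557 rolls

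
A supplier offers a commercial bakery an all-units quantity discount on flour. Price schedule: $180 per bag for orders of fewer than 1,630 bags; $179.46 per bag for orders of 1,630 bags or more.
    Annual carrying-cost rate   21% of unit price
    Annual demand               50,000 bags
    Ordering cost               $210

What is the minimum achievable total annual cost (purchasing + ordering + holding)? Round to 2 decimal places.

$9,010,156.30

H₁ = 21%×$180 = $37.8000;  H₂ = 21%×$179.46 = $37.6866
EOQ₁ = √(2×50,000×210/37.8000) = 745.36  (< 1,630, feasible at tier 1)
EOQ₂ = √(2×50,000×210/37.6866) = 746.48  (< 1,630 → use Q = 1,630 at tier-2 price)
TC(tier 1 (EOQ₁), Q≈745.4) = $9,028,174.46
TC(tier 2, Q≈1,630.0) = $9,010,156.30
Minimum at tier 2: $9,010,156.30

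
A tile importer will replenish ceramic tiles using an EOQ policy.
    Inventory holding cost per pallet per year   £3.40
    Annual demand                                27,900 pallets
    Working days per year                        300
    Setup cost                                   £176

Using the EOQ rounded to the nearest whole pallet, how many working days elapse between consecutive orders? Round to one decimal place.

EOQ = √(2DS/H) = √(2 × 27,900 × 176 / 3.4)
    = √(2,888,470.59) ≈ 1,699.55 → Q = 1,700 pallets
Days between orders = 300 / (D/Q) = 300 / 16.412 ≈ 18.280

18.3 days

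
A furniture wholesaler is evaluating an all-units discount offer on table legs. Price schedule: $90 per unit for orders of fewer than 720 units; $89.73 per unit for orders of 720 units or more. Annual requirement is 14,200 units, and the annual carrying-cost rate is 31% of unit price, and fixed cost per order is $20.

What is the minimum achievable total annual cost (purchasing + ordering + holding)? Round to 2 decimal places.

$1,281,980.85

H₁ = 31%×$90 = $27.9000;  H₂ = 31%×$89.73 = $27.8163
EOQ₁ = √(2×14,200×20/27.9000) = 142.68  (< 720, feasible at tier 1)
EOQ₂ = √(2×14,200×20/27.8163) = 142.90  (< 720 → use Q = 720 at tier-2 price)
TC(tier 1 (EOQ₁), Q≈142.7) = $1,281,980.85
TC(tier 2, Q≈720.0) = $1,284,574.31
Minimum at tier 1 (EOQ₁): $1,281,980.85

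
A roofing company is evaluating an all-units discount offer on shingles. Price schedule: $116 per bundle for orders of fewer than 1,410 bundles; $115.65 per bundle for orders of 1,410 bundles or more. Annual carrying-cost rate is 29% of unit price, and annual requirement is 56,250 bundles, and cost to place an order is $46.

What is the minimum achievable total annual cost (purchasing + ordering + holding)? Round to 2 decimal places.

$6,530,792.25

H₁ = 29%×$116 = $33.6400;  H₂ = 29%×$115.65 = $33.5385
EOQ₁ = √(2×56,250×46/33.6400) = 392.22  (< 1,410, feasible at tier 1)
EOQ₂ = √(2×56,250×46/33.5385) = 392.81  (< 1,410 → use Q = 1,410 at tier-2 price)
TC(tier 1 (EOQ₁), Q≈392.2) = $6,538,194.20
TC(tier 2, Q≈1,410.0) = $6,530,792.25
Minimum at tier 2: $6,530,792.25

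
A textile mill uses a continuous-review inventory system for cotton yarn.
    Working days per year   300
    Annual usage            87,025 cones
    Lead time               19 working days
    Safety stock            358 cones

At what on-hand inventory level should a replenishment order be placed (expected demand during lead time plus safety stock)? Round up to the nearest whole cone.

Daily demand d = 87,025 / 300 = 290.083 cones/day
Demand during lead time = 290.083 × 19 = 5,511.58
Reorder point = 5,511.58 + 358 = 5,869.58 → round up

5,870 cones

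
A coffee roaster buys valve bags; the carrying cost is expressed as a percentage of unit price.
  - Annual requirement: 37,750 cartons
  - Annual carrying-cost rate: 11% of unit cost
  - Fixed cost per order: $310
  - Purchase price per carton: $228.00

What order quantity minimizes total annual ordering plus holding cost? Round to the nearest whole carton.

Carrying cost H = $228 × 11% = $25.0800/carton/yr
Q* = √(2·D·S / H) = √(2·37,750·310 / 25.08) = √933,213.7 ≈ 966.03

966 cartons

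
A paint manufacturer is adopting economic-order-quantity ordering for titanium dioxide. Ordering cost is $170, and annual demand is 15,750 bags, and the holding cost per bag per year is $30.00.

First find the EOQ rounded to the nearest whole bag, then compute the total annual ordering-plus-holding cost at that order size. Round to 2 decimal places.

$12,674.79

EOQ = √(2DS/H) = √(2 × 15,750 × 170 / 30)
    = √(178,500.00) ≈ 422.49 → Q = 422 bags
Ordering: D/Q × S = 15,750/422 × $170 = $6,344.79
Holding:  Q/2 × H = 422/2 × $30 = $6,330.00
Total = $6,344.79 + $6,330.00 = $12,674.79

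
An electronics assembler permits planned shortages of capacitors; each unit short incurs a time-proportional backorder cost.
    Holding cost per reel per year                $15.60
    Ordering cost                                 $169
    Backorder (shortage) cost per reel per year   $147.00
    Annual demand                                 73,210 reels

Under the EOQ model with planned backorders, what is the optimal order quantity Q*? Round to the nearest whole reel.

1,325 reels

Basic EOQ = √(2·73,210·169/15.6) = 1,259.451
Backorder adjustment √((H+b)/b) = √((15.6+147)/147) = 1.0517
Q* = 1,259.451 × 1.0517 ≈ 1,324.59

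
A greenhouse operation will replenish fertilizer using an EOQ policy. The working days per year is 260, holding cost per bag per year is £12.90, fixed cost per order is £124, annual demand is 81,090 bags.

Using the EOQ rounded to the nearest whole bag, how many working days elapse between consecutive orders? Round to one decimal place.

4.0 days

2DS/H = 2·81,090·124/12.9 = 1,558,939.53
EOQ = √1,558,939.53 ≈ 1,248.58 → Q = 1,249 bags
Days between orders = 260 / (D/Q) = 260 / 64.924 ≈ 4.005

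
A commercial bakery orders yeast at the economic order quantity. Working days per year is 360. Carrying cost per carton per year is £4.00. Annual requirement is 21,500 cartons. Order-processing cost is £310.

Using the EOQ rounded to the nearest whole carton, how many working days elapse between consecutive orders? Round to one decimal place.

30.6 days

Optimal lot size Q* = (2 × 21,500 × £310 / £4)^½ ≈ 1,825.51 → Q = 1,826 cartons
Days between orders = 360 / (D/Q) = 360 / 11.774 ≈ 30.575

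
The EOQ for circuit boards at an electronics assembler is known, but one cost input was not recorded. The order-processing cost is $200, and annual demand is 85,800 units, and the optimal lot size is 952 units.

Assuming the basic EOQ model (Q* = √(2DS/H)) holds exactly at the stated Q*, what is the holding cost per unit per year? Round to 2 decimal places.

$37.87

EOQ relation: Q² = 2DS/H, so rearrange for the unknown.
H = 2DS / Q² = 2 × 85,800 × 200 / 952² = 37.8681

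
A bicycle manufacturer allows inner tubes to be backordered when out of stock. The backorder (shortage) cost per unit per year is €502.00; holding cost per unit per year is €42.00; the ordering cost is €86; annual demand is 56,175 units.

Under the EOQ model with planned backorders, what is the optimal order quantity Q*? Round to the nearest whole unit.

Q* = √(2DS/H) · √((H + b)/b)
   = √(2 × 56,175 × 86 / 42) · √((42 + 502) / 502)
   = 479.635 × 1.0410 ≈ 499.30

499 units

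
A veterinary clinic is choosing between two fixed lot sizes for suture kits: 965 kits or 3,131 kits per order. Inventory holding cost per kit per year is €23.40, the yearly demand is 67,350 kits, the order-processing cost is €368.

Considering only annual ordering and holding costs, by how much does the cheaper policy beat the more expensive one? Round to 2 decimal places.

€7,574.41

TC(Q) = (D/Q)S + (Q/2)H
TC(965) = (67,350/965)×368 + (965/2)×23.4 = €36,974.23
TC(3,131) = (67,350/3,131)×368 + (3,131/2)×23.4 = €44,548.64
Lots of 965 are cheaper by €7,574.41.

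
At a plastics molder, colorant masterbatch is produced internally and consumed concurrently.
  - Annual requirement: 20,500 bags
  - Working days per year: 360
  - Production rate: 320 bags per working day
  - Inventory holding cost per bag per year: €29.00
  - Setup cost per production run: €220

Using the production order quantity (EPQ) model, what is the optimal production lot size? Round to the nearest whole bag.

615 bags

d = 20,500/360 = 56.9444 bags/day;  effective holding cost H(1 − d/p) = 29·(1 − 56.9444/320) = 23.83941
Q* = √(2DS / H_eff) = √(2·20,500·220 / 23.83941) ≈ 615.11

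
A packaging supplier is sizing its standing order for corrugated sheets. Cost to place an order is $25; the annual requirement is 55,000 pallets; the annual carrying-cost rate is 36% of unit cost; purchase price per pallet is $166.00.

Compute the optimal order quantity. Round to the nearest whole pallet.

H = i·C = 0.36 × $166 = $59.7600 per pallet-year
EOQ = √(2DS/H) = √(2 × 55,000 × 25 / 59.76)
    = √(46,017.40) ≈ 214.52

215 pallets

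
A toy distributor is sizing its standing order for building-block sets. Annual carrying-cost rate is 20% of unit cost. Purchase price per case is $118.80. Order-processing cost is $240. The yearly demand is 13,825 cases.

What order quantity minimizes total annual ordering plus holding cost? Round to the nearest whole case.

Holding cost per case per year: H = 20% × $118.8 = $23.7600
Optimal lot size Q* = (2 × 13,825 × $240 / $23.76)^½ ≈ 528.48

528 cases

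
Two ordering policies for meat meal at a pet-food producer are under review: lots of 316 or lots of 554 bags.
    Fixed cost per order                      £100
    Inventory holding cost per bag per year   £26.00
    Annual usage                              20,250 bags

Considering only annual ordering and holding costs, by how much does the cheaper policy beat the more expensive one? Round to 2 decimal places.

£341.01

Annual cost at Q: ordering D·S/Q plus holding Q·H/2.
TC(316) = (20,250/316)×100 + (316/2)×26 = £10,516.23
TC(554) = (20,250/554)×100 + (554/2)×26 = £10,857.23
Lots of 316 are cheaper by £341.01.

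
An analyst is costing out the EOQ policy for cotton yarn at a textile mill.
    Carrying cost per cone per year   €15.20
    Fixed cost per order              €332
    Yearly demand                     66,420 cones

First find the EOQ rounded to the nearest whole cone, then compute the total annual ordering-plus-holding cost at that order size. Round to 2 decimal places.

€25,891.38

EOQ = √(2DS/H) = √(2 × 66,420 × 332 / 15.2)
    = √(2,901,505.26) ≈ 1,703.38 → Q = 1,703 cones
Ordering: D/Q × S = 66,420/1,703 × €332 = €12,948.58
Holding:  Q/2 × H = 1,703/2 × €15.2 = €12,942.80
Total = €12,948.58 + €12,942.80 = €25,891.38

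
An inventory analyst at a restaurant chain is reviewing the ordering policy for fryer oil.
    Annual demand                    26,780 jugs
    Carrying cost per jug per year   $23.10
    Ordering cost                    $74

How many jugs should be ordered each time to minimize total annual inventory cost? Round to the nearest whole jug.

Optimal lot size Q* = (2 × 26,780 × $74 / $23.1)^½ ≈ 414.22

414 jugs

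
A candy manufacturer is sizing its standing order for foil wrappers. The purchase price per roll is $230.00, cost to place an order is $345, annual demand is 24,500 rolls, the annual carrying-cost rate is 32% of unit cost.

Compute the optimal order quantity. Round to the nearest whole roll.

H = i·C = 0.32 × $230 = $73.6000 per roll-year
2DS/H = 2·24,500·345/73.6 = 229,687.50
EOQ = √229,687.50 ≈ 479.26

479 rolls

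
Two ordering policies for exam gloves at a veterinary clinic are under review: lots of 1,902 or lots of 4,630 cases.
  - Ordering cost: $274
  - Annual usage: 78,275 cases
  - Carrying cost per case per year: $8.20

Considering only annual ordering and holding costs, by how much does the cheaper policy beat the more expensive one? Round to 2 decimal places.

$4,540.85

Annual cost at Q: ordering D·S/Q plus holding Q·H/2.
TC(1,902) = (78,275/1,902)×274 + (1,902/2)×8.2 = $19,074.41
TC(4,630) = (78,275/4,630)×274 + (4,630/2)×8.2 = $23,615.26
Cheaper: Q = 1,902.  Difference = $4,540.85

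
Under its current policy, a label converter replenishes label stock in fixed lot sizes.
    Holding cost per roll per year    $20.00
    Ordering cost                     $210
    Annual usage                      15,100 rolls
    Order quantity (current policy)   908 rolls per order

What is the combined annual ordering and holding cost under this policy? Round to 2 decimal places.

Ordering: D/Q × S = 15,100/908 × $210 = $3,492.29
Holding:  Q/2 × H = 908/2 × $20 = $9,080.00
Total = $3,492.29 + $9,080.00 = $12,572.29

$12,572.29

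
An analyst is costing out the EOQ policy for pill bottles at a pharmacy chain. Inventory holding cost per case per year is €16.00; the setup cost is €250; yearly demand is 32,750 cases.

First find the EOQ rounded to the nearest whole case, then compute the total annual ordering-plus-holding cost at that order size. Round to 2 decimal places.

€16,186.42

2DS/H = 2·32,750·250/16 = 1,023,437.50
EOQ = √1,023,437.50 ≈ 1,011.65 → Q = 1,012 cases
Ordering: D/Q × S = 32,750/1,012 × €250 = €8,090.42
Holding:  Q/2 × H = 1,012/2 × €16 = €8,096.00
Total = €8,090.42 + €8,096.00 = €16,186.42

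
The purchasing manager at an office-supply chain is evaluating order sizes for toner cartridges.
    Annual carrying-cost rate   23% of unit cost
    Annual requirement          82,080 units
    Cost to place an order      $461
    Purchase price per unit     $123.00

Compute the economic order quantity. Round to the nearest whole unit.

Carrying cost H = $123 × 23% = $28.2900/unit/yr
2DS/H = 2·82,080·461/28.29 = 2,675,071.05
EOQ = √2,675,071.05 ≈ 1,635.56

1,636 units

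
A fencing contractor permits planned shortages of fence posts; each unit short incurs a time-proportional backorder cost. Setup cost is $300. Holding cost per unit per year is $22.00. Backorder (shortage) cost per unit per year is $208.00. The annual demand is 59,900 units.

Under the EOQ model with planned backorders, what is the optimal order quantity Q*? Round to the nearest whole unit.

1,344 units

Q* = √(2DS/H) · √((H + b)/b)
   = √(2 × 59,900 × 300 / 22) · √((22 + 208) / 208)
   = 1,278.138 × 1.0516 ≈ 1,344.03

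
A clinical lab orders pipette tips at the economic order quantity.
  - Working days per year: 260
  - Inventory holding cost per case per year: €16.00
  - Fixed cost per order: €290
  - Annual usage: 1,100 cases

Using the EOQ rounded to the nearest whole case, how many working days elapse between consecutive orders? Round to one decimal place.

2DS/H = 2·1,100·290/16 = 39,875.00
EOQ = √39,875.00 ≈ 199.69 → Q = 200 cases
Days between orders = 260 / (D/Q) = 260 / 5.500 ≈ 47.273

47.3 days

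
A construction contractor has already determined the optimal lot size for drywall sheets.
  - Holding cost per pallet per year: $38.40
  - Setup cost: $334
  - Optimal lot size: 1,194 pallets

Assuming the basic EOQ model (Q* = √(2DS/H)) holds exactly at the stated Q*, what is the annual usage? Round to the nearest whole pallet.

EOQ relation: Q² = 2DS/H, so rearrange for the unknown.
D = Q²H / (2S) = 1,194² × 38.4 / (2 × 334) = 81,952.73

81,953 pallets per year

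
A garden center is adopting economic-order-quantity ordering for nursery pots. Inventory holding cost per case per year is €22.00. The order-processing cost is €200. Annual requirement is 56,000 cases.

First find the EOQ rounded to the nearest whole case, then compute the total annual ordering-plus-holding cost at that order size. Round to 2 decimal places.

EOQ = √(2DS/H) = √(2 × 56,000 × 200 / 22)
    = √(1,018,181.82) ≈ 1,009.05 → Q = 1,009 cases
Ordering: D/Q × S = 56,000/1,009 × €200 = €11,100.10
Holding:  Q/2 × H = 1,009/2 × €22 = €11,099.00
Total = €11,100.10 + €11,099.00 = €22,199.10

€22,199.10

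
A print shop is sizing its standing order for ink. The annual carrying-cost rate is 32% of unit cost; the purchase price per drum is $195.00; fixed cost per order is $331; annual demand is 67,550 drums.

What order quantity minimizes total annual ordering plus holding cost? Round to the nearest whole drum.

847 drums

Holding cost per drum per year: H = 32% × $195 = $62.4000
Q* = √(2·D·S / H) = √(2·67,550·331 / 62.4) = √716,636.2 ≈ 846.54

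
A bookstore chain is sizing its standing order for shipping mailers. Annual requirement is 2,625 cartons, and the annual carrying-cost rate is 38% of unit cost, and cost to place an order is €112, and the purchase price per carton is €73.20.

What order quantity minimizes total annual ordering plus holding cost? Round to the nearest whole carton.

Holding cost per carton per year: H = 38% × €73.2 = €27.8160
Q* = √(2·D·S / H) = √(2·2,625·112 / 27.816) = √21,138.9 ≈ 145.39

145 cartons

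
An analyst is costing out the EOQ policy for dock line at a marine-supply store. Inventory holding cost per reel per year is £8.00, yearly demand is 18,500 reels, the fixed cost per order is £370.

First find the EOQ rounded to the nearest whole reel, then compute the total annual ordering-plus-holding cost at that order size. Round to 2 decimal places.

£10,465.18

EOQ = √(2DS/H) = √(2 × 18,500 × 370 / 8)
    = √(1,711,250.00) ≈ 1,308.15 → Q = 1,308 reels
Orders/yr = 18,500/1,308 = 14.144; ordering cost = 14.144 × £370 = £5,233.18
Average inventory = 1,308/2 = 654; holding cost = 654 × £8 = £5,232.00
Total = £5,233.18 + £5,232.00 = £10,465.18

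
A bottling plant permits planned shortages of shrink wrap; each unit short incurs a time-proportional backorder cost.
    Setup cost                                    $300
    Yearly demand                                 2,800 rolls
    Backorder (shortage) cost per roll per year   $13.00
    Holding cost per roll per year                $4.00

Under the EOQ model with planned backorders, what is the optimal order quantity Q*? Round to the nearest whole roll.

741 rolls

Q* = √(2DS/H) · √((H + b)/b)
   = √(2 × 2,800 × 300 / 4) · √((4 + 13) / 13)
   = 648.074 × 1.1435 ≈ 741.10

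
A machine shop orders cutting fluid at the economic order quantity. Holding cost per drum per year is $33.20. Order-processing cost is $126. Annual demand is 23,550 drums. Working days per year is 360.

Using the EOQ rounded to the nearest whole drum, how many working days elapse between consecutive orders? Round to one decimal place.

Q* = √(2·D·S / H) = √(2·23,550·126 / 33.2) = √178,753.0 ≈ 422.79 → Q = 423 drums
Cycle time = (working days × Q)/D = (360 × 423) / 23,550 = 6.466 days

6.5 days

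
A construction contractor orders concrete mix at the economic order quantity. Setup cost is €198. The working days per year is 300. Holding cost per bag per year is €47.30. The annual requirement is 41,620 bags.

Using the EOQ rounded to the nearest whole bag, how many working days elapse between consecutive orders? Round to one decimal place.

4.3 days

Optimal lot size Q* = (2 × 41,620 × €198 / €47.3)^½ ≈ 590.29 → Q = 590 bags
Days between orders = 300 / (D/Q) = 300 / 70.542 ≈ 4.253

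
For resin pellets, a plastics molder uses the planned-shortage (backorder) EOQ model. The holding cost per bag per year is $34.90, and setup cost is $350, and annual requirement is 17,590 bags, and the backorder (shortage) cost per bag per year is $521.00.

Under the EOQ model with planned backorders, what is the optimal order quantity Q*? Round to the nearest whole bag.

614 bags

Basic EOQ = √(2·17,590·350/34.9) = 593.976
Backorder adjustment √((H+b)/b) = √((34.9+521)/521) = 1.0330
Q* = 593.976 × 1.0330 ≈ 613.55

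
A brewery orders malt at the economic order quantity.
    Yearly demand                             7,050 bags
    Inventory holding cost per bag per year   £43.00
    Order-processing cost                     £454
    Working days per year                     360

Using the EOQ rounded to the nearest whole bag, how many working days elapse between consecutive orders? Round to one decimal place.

19.7 days

Q* = √(2·D·S / H) = √(2·7,050·454 / 43) = √148,869.8 ≈ 385.84 → Q = 386 bags
T = Q/D × 360 days = 386/7,050 × 360 = 19.711 days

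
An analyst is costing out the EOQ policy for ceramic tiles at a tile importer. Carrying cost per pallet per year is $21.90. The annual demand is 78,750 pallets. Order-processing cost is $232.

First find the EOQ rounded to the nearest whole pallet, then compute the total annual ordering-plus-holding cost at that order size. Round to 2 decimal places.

$28,288.27

Optimal lot size Q* = (2 × 78,750 × $232 / $21.9)^½ ≈ 1,291.70 → Q = 1,292 pallets
Orders/yr = 78,750/1,292 = 60.952; ordering cost = 60.952 × $232 = $14,140.87
Average inventory = 1,292/2 = 646; holding cost = 646 × $21.9 = $14,147.40
Total = $14,140.87 + $14,147.40 = $28,288.27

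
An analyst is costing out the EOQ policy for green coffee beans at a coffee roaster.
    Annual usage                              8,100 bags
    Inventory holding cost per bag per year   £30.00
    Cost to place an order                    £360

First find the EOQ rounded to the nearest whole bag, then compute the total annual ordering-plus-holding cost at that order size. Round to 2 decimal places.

£13,227.24

2DS/H = 2·8,100·360/30 = 194,400.00
EOQ = √194,400.00 ≈ 440.91 → Q = 441 bags
Orders/yr = 8,100/441 = 18.367; ordering cost = 18.367 × £360 = £6,612.24
Average inventory = 441/2 = 220.5; holding cost = 220.5 × £30 = £6,615.00
Total = £6,612.24 + £6,615.00 = £13,227.24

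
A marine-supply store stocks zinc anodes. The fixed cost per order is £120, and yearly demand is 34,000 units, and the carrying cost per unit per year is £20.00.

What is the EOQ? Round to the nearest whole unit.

EOQ = √(2DS/H) = √(2 × 34,000 × 120 / 20)
    = √(408,000.00) ≈ 638.75

639 units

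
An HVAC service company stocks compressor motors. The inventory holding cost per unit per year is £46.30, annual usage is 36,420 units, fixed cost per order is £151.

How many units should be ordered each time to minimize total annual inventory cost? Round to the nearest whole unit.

Optimal lot size Q* = (2 × 36,420 × £151 / £46.3)^½ ≈ 487.40

487 units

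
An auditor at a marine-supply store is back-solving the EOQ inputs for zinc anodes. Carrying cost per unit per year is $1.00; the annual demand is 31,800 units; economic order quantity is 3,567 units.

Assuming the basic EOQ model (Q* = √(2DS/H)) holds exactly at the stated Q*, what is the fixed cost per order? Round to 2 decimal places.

EOQ relation: Q² = 2DS/H, so rearrange for the unknown.
S = Q²H / (2D) = 3,567² × 1 / (2 × 31,800) = 200.0549

$200.05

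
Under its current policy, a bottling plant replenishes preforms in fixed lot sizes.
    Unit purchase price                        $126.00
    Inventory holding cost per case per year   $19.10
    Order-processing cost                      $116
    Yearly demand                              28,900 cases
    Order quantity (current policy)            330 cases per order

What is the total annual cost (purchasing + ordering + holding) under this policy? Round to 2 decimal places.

Ordering: D/Q × S = 28,900/330 × $116 = $10,158.79
Holding:  Q/2 × H = 330/2 × $19.1 = $3,151.50
Purchase cost = D·C = 28,900 × 126 = $3,641,400.00
Total = $10,158.79 + $3,151.50 + $3,641,400.00 = $3,654,710.29

$3,654,710.29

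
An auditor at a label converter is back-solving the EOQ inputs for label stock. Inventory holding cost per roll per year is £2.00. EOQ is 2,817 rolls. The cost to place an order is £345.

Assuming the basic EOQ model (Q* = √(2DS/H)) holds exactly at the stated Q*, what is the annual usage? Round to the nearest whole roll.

From Q* = √(2DS/H) ⇒ Q*² = 2DS/H.
D = Q²H / (2S) = 2,817² × 2 / (2 × 345) = 23,001.42

23,001 rolls per year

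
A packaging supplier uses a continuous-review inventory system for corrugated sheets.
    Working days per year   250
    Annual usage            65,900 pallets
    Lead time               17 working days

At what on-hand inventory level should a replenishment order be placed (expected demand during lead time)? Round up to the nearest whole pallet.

Daily demand d = 65,900 / 250 = 263.600 pallets/day
Demand during lead time = 263.600 × 17 = 4,481.20
Reorder point = 4,481.20 → round up

4,482 pallets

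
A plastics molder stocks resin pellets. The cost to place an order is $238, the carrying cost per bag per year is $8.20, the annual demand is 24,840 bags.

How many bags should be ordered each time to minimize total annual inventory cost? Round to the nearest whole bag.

EOQ = √(2DS/H) = √(2 × 24,840 × 238 / 8.2)
    = √(1,441,931.71) ≈ 1,200.80

1,201 bags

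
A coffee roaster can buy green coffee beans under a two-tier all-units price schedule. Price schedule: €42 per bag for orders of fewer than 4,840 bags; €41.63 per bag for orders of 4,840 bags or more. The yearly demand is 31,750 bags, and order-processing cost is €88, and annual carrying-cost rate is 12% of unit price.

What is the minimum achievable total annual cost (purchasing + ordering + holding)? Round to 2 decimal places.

H₁ = 12%×€42 = €5.0400;  H₂ = 12%×€41.63 = €4.9956
EOQ₁ = √(2×31,750×88/5.0400) = 1,052.96  (< 4,840, feasible at tier 1)
EOQ₂ = √(2×31,750×88/4.9956) = 1,057.63  (< 4,840 → use Q = 4,840 at tier-2 price)
TC(tier 1 (EOQ₁), Q≈1,053.0) = €1,338,806.93
TC(tier 2, Q≈4,840.0) = €1,334,419.12
Minimum at tier 2: €1,334,419.12

€1,334,419.12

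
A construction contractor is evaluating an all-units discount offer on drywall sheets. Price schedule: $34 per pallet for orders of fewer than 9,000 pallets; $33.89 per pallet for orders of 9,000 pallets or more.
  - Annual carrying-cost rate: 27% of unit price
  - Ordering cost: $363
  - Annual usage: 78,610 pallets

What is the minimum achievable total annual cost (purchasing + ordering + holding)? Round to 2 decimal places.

H₁ = 27%×$34 = $9.1800;  H₂ = 27%×$33.89 = $9.1503
EOQ₁ = √(2×78,610×363/9.1800) = 2,493.37  (< 9,000, feasible at tier 1)
EOQ₂ = √(2×78,610×363/9.1503) = 2,497.41  (< 9,000 → use Q = 9,000 at tier-2 price)
TC(tier 1 (EOQ₁), Q≈2,493.4) = $2,695,629.09
TC(tier 2, Q≈9,000.0) = $2,708,439.85
Minimum at tier 1 (EOQ₁): $2,695,629.09

$2,695,629.09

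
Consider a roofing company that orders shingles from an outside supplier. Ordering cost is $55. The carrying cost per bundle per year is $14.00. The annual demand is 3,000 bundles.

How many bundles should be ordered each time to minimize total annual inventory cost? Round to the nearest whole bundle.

154 bundles

EOQ = √(2DS/H) = √(2 × 3,000 × 55 / 14)
    = √(23,571.43) ≈ 153.53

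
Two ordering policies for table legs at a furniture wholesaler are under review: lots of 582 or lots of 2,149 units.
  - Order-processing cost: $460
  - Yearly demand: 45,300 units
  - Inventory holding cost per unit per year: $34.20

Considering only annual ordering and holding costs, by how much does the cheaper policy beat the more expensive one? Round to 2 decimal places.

$688.18

For each Q, cost = (D/Q)·S + (Q/2)·H.
TC(582) = (45,300/582)×460 + (582/2)×34.2 = $45,756.32
TC(2,149) = (45,300/2,149)×460 + (2,149/2)×34.2 = $46,444.50
Lots of 582 are cheaper by $688.18.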